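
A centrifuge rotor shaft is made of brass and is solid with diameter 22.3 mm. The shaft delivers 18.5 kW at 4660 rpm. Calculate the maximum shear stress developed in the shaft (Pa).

ω = 2π·4660/60 = 488.0 rad/s, so T = P/ω = 18.5×10³ / 488.0 = 37.91 N·m.
J = πd⁴/32 = π(0.0223)⁴/32 = 2.428×10^-8 m⁴.
τ_max = T·r/J = 37.91 × 0.0112 / 2.428×10^-8 = 1.741×10^7 Pa.

1.74e7 Pa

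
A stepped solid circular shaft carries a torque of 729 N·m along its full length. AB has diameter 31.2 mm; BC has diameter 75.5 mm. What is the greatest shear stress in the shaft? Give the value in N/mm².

Under the same torque, τ_max = 16T/(πd³) is largest where d is smallest — segment AB (d = 31.2 mm).
τ_max = 16·729.0/(π·(0.0312)³) = 1.222×10^8 Pa.

122 N/mm²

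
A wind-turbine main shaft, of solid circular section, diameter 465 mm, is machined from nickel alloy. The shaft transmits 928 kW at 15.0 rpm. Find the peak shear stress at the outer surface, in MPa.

29.9 MPa

ω = 2π·15.0/60 = 1.571 rad/s, so T = P/ω = 928×10³ / 1.571 = 590800 N·m.
J = πd⁴/32 = π(0.465)⁴/32 = 4.590×10^-3 m⁴.
τ_max = T·r/J = 590800 × 0.233 / 4.590×10^-3 = 2.993×10^7 Pa.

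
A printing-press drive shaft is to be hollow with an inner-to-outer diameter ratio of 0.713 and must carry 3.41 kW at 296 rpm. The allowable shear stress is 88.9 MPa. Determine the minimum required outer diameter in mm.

20.4 mm

ω = 2π·296/60 = 31.00 rad/s, so T = P/ω = 3.41×10³ / 31.00 = 110.0 N·m.
For a hollow shaft with d_i/d_o = 0.713: τ_max = 16T/(π d_o³ (1−k⁴)), so d_o = [16T/(π τ_allow (1−k⁴))]^(1/3) = [16·110.0/(π·8.89×10^7·0.7416)]^(1/3) = 0.02041 m.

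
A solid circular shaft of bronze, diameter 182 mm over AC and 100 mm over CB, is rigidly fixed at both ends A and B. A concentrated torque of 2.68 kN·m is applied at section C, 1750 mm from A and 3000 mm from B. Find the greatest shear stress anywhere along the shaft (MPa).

2.15 MPa

Compatibility: T_A·a/J_AC = T_B·b/J_CB with T_A + T_B = T₀.
J_AC = 1.08×10^-4 m⁴, J_CB = 9.82×10^-6 m⁴, so T_A = T₀·(J_AC/a)/((J_AC/a)+(J_CB/b)) = 2545 N·m, T_B = 135.3 N·m.
τ in each portion: τ_AC = 2.15×10^6 Pa, τ_CB = 6.89×10^5 Pa; maximum is in AC.
τ_max = T_AC·r/J = 2545·0.0910/1.08×10^-4 = 2.150×10^6 Pa.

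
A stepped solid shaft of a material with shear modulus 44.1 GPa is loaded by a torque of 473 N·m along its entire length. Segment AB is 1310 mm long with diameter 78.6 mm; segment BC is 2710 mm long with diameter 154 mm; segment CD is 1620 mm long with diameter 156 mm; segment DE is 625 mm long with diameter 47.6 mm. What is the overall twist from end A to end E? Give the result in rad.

0.0179 rad

J_AB = π(0.0786)⁴/32 = 3.75×10^-6 m⁴; J_BC = π(0.154)⁴/32 = 5.52×10^-5 m⁴; J_CD = π(0.156)⁴/32 = 5.81×10^-5 m⁴; J_DE = π(0.0476)⁴/32 = 5.04×10^-7 m⁴.
θ = (T/G)·Σ L_i/J_i = (473.0/44.1×10⁹)·(1.31/3.75×10^-6 + 2.71/5.52×10^-5 + 1.62/5.81×10^-5 + 0.625/5.04×10^-7) = 0.01788 rad.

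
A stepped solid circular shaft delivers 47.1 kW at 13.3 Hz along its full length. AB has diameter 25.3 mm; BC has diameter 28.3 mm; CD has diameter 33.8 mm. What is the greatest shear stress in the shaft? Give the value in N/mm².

177 N/mm²

ω = 2π·13.3 = 83.57 rad/s, so T = P/ω = 47.1×10³ / 83.57 = 563.6 N·m.
Under the same torque, τ_max = 16T/(πd³) is largest where d is smallest — segment AB (d = 25.3 mm).
τ_max = 16·563.6/(π·(0.0253)³) = 1.773×10^8 Pa.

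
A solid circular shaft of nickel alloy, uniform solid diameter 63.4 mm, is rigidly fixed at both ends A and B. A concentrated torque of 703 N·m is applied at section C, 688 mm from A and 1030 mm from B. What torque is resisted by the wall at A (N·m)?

421 N·m

With uniform GJ and both ends fixed, compatibility θ_AC = θ_CB gives T_A·a = T_B·b, together with T_A + T_B = T₀.
T_A = T₀·b/(a+b) = 703.0·1030/1718 = 421.5 N·m; T_B = 281.5 N·m.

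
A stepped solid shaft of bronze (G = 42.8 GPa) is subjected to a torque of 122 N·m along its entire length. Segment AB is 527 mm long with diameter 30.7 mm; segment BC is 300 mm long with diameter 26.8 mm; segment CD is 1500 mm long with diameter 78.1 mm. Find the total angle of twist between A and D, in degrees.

J_AB = π(0.0307)⁴/32 = 8.72×10^-8 m⁴; J_BC = π(0.0268)⁴/32 = 5.06×10^-8 m⁴; J_CD = π(0.0781)⁴/32 = 3.65×10^-6 m⁴.
θ = (T/G)·Σ L_i/J_i = (122.0/42.8×10⁹)·(0.527/8.72×10^-8 + 0.300/5.06×10^-8 + 1.50/3.65×10^-6) = 0.03528 rad.

2.02°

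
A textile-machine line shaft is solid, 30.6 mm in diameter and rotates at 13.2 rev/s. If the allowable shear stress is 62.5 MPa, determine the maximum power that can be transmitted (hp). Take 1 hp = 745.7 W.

39.1 hp

J = πd⁴/32 = π(0.0306)⁴/32 = 8.608×10^-8 m⁴.
T_max = τ_allow·J/r = 6.25×10^7 × 8.608×10^-8 / 0.0153 = 351.6 N·m.
ω = 2π·13.2 = 82.94 rad/s, so P_max = T_max·ω = 2.916×10^4 W.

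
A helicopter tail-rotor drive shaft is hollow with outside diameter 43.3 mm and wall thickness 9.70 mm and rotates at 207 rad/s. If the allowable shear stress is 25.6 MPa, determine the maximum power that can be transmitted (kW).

76.6 kW

J = π(d_o⁴ − d_i⁴)/32 = π(0.0433⁴ − 0.0239⁴)/32 = 3.131×10^-7 m⁴.
T_max = τ_allow·J/r = 2.56×10^7 × 3.131×10^-7 / 0.0216 = 370.2 N·m.
ω = 207 rad/s, so P_max = T_max·ω = 7.663×10^4 W.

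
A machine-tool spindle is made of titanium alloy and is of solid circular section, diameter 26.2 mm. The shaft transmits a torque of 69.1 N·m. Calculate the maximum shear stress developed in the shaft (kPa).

J = πd⁴/32 = π(0.0262)⁴/32 = 4.626×10^-8 m⁴.
τ_max = T·r/J = 69.10 × 0.0131 / 4.626×10^-8 = 1.957×10^7 Pa.

19600 kPa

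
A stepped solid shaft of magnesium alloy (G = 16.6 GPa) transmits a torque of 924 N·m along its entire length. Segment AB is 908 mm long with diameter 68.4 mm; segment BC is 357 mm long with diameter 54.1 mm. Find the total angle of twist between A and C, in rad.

J_AB = π(0.0684)⁴/32 = 2.15×10^-6 m⁴; J_BC = π(0.0541)⁴/32 = 8.41×10^-7 m⁴.
θ = (T/G)·Σ L_i/J_i = (924.0/16.6×10⁹)·(0.908/2.15×10^-6 + 0.357/8.41×10^-7) = 0.04715 rad.

0.0471 rad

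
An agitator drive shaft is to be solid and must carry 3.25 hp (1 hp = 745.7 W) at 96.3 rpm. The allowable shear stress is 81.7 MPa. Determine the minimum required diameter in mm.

ω = 2π·96.3/60 = 10.08 rad/s, so T = P/ω = 3.25×745.7 / 10.08 = 240.3 N·m.
For a solid shaft τ_max = 16T/(πd³), so d = (16T/(π τ_allow))^(1/3) = (16·240.3/(π·8.17×10^7))^(1/3) = 0.02465 m.

24.7 mm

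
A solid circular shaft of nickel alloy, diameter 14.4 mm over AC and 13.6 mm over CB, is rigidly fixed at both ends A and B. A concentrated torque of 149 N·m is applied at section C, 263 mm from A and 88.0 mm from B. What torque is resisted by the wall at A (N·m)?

44.1 N·m

Compatibility: T_A·a/J_AC = T_B·b/J_CB with T_A + T_B = T₀.
J_AC = 4.22×10^-9 m⁴, J_CB = 3.36×10^-9 m⁴, so T_A = T₀·(J_AC/a)/((J_AC/a)+(J_CB/b)) = 44.11 N·m, T_B = 104.9 N·m.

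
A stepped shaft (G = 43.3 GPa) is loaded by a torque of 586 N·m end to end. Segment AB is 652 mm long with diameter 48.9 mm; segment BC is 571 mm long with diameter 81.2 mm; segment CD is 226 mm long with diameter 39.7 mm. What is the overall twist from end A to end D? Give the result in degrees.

1.72°

J_AB = π(0.0489)⁴/32 = 5.61×10^-7 m⁴; J_BC = π(0.0812)⁴/32 = 4.27×10^-6 m⁴; J_CD = π(0.0397)⁴/32 = 2.44×10^-7 m⁴.
θ = (T/G)·Σ L_i/J_i = (586.0/43.3×10⁹)·(0.652/5.61×10^-7 + 0.571/4.27×10^-6 + 0.226/2.44×10^-7) = 0.03007 rad.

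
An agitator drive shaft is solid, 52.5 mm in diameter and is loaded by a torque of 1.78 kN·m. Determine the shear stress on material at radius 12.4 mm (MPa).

J = πd⁴/32 = π(0.0525)⁴/32 = 7.458×10^-7 m⁴.
Shear stress varies linearly with radius: τ = T·r/J = 1780 × 0.0124 / 7.458×10^-7 = 2.959×10^7 Pa.

29.6 MPa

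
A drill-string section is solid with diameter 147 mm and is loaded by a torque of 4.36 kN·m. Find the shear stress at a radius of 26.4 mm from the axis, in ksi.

0.364 ksi

J = πd⁴/32 = π(0.147)⁴/32 = 4.584×10^-5 m⁴.
Shear stress varies linearly with radius: τ = T·r/J = 4360 × 0.0264 / 4.584×10^-5 = 2.511×10^6 Pa.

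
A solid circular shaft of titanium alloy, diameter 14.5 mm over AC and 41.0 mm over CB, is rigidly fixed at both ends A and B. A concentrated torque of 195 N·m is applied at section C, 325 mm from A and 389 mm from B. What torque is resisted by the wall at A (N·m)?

3.58 N·m

Compatibility: T_A·a/J_AC = T_B·b/J_CB with T_A + T_B = T₀.
J_AC = 4.34×10^-9 m⁴, J_CB = 2.77×10^-7 m⁴, so T_A = T₀·(J_AC/a)/((J_AC/a)+(J_CB/b)) = 3.584 N·m, T_B = 191.4 N·m.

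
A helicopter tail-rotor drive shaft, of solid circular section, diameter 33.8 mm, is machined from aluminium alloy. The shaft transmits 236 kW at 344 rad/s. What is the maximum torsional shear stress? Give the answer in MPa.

ω = 344 rad/s, so T = P/ω = 236×10³ / 344.0 = 686.0 N·m.
J = πd⁴/32 = π(0.0338)⁴/32 = 1.281×10^-7 m⁴.
τ_max = T·r/J = 686.0 × 0.0169 / 1.281×10^-7 = 9.048×10^7 Pa.

90.5 MPa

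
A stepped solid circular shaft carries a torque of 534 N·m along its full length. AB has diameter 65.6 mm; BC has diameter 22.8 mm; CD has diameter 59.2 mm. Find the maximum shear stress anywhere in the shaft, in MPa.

Under the same torque, τ_max = 16T/(πd³) is largest where d is smallest — segment BC (d = 22.8 mm).
τ_max = 16·534.0/(π·(0.0228)³) = 2.295×10^8 Pa.

229 MPa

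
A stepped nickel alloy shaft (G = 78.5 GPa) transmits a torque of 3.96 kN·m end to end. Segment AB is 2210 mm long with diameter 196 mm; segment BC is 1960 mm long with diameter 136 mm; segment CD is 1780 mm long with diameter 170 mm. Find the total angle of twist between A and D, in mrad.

J_AB = π(0.196)⁴/32 = 1.45×10^-4 m⁴; J_BC = π(0.136)⁴/32 = 3.36×10^-5 m⁴; J_CD = π(0.170)⁴/32 = 8.20×10^-5 m⁴.
θ = (T/G)·Σ L_i/J_i = (3960/78.5×10⁹)·(2.21/1.45×10^-4 + 1.96/3.36×10^-5 + 1.78/8.20×10^-5) = 4.808×10^-3 rad.

4.81 mrad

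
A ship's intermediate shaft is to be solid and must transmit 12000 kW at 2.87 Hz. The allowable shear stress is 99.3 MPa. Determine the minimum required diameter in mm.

ω = 2π·2.87 = 18.03 rad/s, so T = P/ω = 12000×10³ / 18.03 = 665500 N·m.
For a solid shaft τ_max = 16T/(πd³), so d = (16T/(π τ_allow))^(1/3) = (16·665500/(π·9.93×10^7))^(1/3) = 0.3244 m.

324 mm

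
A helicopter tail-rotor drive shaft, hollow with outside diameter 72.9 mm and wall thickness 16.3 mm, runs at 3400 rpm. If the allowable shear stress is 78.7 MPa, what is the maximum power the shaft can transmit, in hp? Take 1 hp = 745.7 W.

J = π(d_o⁴ − d_i⁴)/32 = π(0.0729⁴ − 0.0403⁴)/32 = 2.514×10^-6 m⁴.
T_max = τ_allow·J/r = 7.87×10^7 × 2.514×10^-6 / 0.0365 = 5428 N·m.
ω = 2π·3400/60 = 356.0 rad/s, so P_max = T_max·ω = 1.932×10^6 W.

2590 hp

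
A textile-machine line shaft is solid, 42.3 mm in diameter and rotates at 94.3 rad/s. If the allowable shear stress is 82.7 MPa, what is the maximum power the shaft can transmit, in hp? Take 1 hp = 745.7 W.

J = πd⁴/32 = π(0.0423)⁴/32 = 3.143×10^-7 m⁴.
T_max = τ_allow·J/r = 8.27×10^7 × 3.143×10^-7 / 0.0211 = 1229 N·m.
ω = 94.3 rad/s, so P_max = T_max·ω = 1.159×10^5 W.

155 hp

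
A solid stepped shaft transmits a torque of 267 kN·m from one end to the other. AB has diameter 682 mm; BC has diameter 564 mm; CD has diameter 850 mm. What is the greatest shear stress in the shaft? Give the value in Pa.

Under the same torque, τ_max = 16T/(πd³) is largest where d is smallest — segment BC (d = 564 mm).
τ_max = 16·267000/(π·(0.564)³) = 7.580×10^6 Pa.

7.58e6 Pa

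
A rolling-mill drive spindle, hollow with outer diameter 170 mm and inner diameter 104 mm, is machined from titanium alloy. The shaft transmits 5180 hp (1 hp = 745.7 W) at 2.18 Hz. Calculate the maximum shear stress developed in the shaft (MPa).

ω = 2π·2.18 = 13.70 rad/s, so T = P/ω = 5180×745.7 / 13.70 = 282000 N·m.
J = π(d_o⁴ − d_i⁴)/32 = π(0.170⁴ − 0.104⁴)/32 = 7.051×10^-5 m⁴.
τ_max = T·r/J = 282000 × 0.0850 / 7.051×10^-5 = 3.400×10^8 Pa.

340 MPa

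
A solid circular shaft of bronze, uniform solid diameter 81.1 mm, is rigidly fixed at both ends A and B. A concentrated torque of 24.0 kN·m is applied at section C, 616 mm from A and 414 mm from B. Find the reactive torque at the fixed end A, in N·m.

With uniform GJ and both ends fixed, compatibility θ_AC = θ_CB gives T_A·a = T_B·b, together with T_A + T_B = T₀.
T_A = T₀·b/(a+b) = 24000·414/1030 = 9647 N·m; T_B = 14350 N·m.

9650 N·m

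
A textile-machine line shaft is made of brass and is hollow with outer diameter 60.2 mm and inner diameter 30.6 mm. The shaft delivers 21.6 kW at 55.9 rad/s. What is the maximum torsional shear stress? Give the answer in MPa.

9.67 MPa

ω = 55.9 rad/s, so T = P/ω = 21.6×10³ / 55.90 = 386.4 N·m.
J = π(d_o⁴ − d_i⁴)/32 = π(0.0602⁴ − 0.0306⁴)/32 = 1.203×10^-6 m⁴.
τ_max = T·r/J = 386.4 × 0.0301 / 1.203×10^-6 = 9.666×10^6 Pa.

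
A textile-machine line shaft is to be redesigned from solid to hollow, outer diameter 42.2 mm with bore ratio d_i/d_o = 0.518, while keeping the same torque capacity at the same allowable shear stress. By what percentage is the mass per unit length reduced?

23.1 %

Equal τ_max and T ⇒ the solid shaft needs d_s³ = d_o³(1−k⁴), so d_s = 42.2·(1−0.518⁴)^(1/3) = 41.16 mm.
Area ratio A_h/A_s = d_o²(1−k²)/d_s² = (1−k²)/(1−k⁴)^(2/3) = 0.7690.
Mass saving = 1 − 0.7690 = 23.1 %.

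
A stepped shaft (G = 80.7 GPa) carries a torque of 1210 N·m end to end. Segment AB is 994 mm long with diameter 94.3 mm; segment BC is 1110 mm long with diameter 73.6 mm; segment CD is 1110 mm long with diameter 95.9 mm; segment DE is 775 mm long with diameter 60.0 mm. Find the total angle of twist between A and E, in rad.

J_AB = π(0.0943)⁴/32 = 7.76×10^-6 m⁴; J_BC = π(0.0736)⁴/32 = 2.88×10^-6 m⁴; J_CD = π(0.0959)⁴/32 = 8.30×10^-6 m⁴; J_DE = π(0.0600)⁴/32 = 1.27×10^-6 m⁴.
θ = (T/G)·Σ L_i/J_i = (1210/80.7×10⁹)·(0.994/7.76×10^-6 + 1.11/2.88×10^-6 + 1.11/8.30×10^-6 + 0.775/1.27×10^-6) = 0.01883 rad.

0.0188 rad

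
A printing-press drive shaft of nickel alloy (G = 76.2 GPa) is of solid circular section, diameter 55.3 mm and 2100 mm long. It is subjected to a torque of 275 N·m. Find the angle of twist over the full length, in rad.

0.00825 rad

J = πd⁴/32 = π(0.0553)⁴/32 = 9.181×10^-7 m⁴.
θ = T·L/(G·J) = 275.0 × 2.10 / (76.2×10⁹ × 9.181×10^-7) = 8.255×10^-3 rad.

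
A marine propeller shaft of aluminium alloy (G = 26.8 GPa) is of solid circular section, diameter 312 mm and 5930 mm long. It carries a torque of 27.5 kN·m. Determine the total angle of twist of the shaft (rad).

J = πd⁴/32 = π(0.312)⁴/32 = 9.303×10^-4 m⁴.
θ = T·L/(G·J) = 27500 × 5.93 / (26.8×10⁹ × 9.303×10^-4) = 6.541×10^-3 rad.

0.00654 rad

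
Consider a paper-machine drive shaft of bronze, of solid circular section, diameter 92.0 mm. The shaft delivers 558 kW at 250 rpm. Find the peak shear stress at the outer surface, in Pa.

ω = 2π·250/60 = 26.18 rad/s, so T = P/ω = 558×10³ / 26.18 = 21310 N·m.
J = πd⁴/32 = π(0.0920)⁴/32 = 7.033×10^-6 m⁴.
τ_max = T·r/J = 21310 × 0.0460 / 7.033×10^-6 = 1.394×10^8 Pa.

1.39e8 Pa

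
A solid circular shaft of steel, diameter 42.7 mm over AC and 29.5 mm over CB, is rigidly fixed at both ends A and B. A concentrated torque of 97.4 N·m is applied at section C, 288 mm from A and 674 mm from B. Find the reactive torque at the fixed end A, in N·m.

88.8 N·m

Compatibility: T_A·a/J_AC = T_B·b/J_CB with T_A + T_B = T₀.
J_AC = 3.26×10^-7 m⁴, J_CB = 7.44×10^-8 m⁴, so T_A = T₀·(J_AC/a)/((J_AC/a)+(J_CB/b)) = 88.76 N·m, T_B = 8.640 N·m.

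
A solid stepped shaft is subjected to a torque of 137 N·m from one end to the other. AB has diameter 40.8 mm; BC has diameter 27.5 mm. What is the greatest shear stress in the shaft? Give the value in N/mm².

33.6 N/mm²

Under the same torque, τ_max = 16T/(πd³) is largest where d is smallest — segment BC (d = 27.5 mm).
τ_max = 16·137.0/(π·(0.0275)³) = 3.355×10^7 Pa.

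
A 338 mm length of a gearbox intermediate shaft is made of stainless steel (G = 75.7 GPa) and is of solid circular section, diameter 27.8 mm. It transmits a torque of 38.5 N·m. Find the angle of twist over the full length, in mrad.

2.93 mrad

J = πd⁴/32 = π(0.0278)⁴/32 = 5.864×10^-8 m⁴.
θ = T·L/(G·J) = 38.50 × 0.338 / (75.7×10⁹ × 5.864×10^-8) = 2.932×10^-3 rad.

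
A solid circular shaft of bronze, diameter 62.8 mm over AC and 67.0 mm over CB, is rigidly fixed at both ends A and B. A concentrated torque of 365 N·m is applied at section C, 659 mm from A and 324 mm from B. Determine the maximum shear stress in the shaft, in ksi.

0.650 ksi

Compatibility: T_A·a/J_AC = T_B·b/J_CB with T_A + T_B = T₀.
J_AC = 1.53×10^-6 m⁴, J_CB = 1.98×10^-6 m⁴, so T_A = T₀·(J_AC/a)/((J_AC/a)+(J_CB/b)) = 100.4 N·m, T_B = 264.6 N·m.
τ in each portion: τ_AC = 2.06×10^6 Pa, τ_CB = 4.48×10^6 Pa; maximum is in CB.
τ_max = T_CB·r/J = 264.6·0.0335/1.98×10^-6 = 4.480×10^6 Pa.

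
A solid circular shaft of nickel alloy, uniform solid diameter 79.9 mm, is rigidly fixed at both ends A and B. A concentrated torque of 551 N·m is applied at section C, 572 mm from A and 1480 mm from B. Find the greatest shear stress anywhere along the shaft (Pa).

With uniform GJ and both ends fixed, compatibility θ_AC = θ_CB gives T_A·a = T_B·b, together with T_A + T_B = T₀.
T_A = T₀·b/(a+b) = 551.0·1480/2052 = 397.4 N·m; T_B = 153.6 N·m.
τ in each portion: τ_AC = 3.97×10^6 Pa, τ_CB = 1.53×10^6 Pa; maximum is in AC.
τ_max = T_AC·r/J = 397.4·0.0399/4.00×10^-6 = 3.968×10^6 Pa.

3.97e6 Pa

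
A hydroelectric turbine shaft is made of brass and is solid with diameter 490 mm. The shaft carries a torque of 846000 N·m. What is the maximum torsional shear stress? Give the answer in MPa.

36.6 MPa

J = πd⁴/32 = π(0.490)⁴/32 = 5.660×10^-3 m⁴.
τ_max = T·r/J = 846000 × 0.245 / 5.660×10^-3 = 3.662×10^7 Pa.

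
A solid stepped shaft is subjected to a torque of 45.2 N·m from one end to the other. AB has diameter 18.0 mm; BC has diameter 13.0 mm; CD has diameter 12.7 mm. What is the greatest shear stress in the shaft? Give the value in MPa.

Under the same torque, τ_max = 16T/(πd³) is largest where d is smallest — segment CD (d = 12.7 mm).
τ_max = 16·45.20/(π·(0.0127)³) = 1.124×10^8 Pa.

112 MPa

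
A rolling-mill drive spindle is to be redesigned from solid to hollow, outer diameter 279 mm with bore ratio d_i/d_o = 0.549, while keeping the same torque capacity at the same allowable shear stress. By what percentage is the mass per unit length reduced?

Equal τ_max and T ⇒ the solid shaft needs d_s³ = d_o³(1−k⁴), so d_s = 279·(1−0.549⁴)^(1/3) = 270.3 mm.
Area ratio A_h/A_s = d_o²(1−k²)/d_s² = (1−k²)/(1−k⁴)^(2/3) = 0.7444.
Mass saving = 1 − 0.7444 = 25.6 %.

25.6 %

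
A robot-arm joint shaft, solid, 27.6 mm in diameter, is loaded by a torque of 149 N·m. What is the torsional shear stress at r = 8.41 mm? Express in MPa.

22.0 MPa

J = πd⁴/32 = π(0.0276)⁴/32 = 5.697×10^-8 m⁴.
Shear stress varies linearly with radius: τ = T·r/J = 149.0 × 0.00841 / 5.697×10^-8 = 2.200×10^7 Pa.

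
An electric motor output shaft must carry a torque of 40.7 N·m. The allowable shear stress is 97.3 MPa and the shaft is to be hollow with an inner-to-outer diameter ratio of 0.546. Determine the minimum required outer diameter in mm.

13.3 mm

For a hollow shaft with d_i/d_o = 0.546: τ_max = 16T/(π d_o³ (1−k⁴)), so d_o = [16T/(π τ_allow (1−k⁴))]^(1/3) = [16·40.70/(π·9.73×10^7·0.9111)]^(1/3) = 0.01327 m.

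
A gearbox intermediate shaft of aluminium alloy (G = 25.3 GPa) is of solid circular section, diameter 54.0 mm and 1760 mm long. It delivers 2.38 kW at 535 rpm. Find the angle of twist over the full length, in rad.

ω = 2π·535/60 = 56.03 rad/s, so T = P/ω = 2.38×10³ / 56.03 = 42.48 N·m.
J = πd⁴/32 = π(0.0540)⁴/32 = 8.348×10^-7 m⁴.
θ = T·L/(G·J) = 42.48 × 1.76 / (25.3×10⁹ × 8.348×10^-7) = 3.540×10^-3 rad.

0.00354 rad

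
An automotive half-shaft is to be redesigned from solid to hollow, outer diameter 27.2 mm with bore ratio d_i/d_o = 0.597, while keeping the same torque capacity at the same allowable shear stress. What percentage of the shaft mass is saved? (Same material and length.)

Equal τ_max and T ⇒ the solid shaft needs d_s³ = d_o³(1−k⁴), so d_s = 27.2·(1−0.597⁴)^(1/3) = 26.00 mm.
Area ratio A_h/A_s = d_o²(1−k²)/d_s² = (1−k²)/(1−k⁴)^(2/3) = 0.7046.
Mass saving = 1 − 0.7046 = 29.5 %.

29.5 %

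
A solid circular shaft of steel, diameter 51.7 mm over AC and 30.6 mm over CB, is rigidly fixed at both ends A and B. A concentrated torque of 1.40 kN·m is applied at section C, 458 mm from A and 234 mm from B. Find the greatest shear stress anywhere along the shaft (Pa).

Compatibility: T_A·a/J_AC = T_B·b/J_CB with T_A + T_B = T₀.
J_AC = 7.01×10^-7 m⁴, J_CB = 8.61×10^-8 m⁴, so T_A = T₀·(J_AC/a)/((J_AC/a)+(J_CB/b)) = 1129 N·m, T_B = 271.1 N·m.
τ in each portion: τ_AC = 4.16×10^7 Pa, τ_CB = 4.82×10^7 Pa; maximum is in CB.
τ_max = T_CB·r/J = 271.1·0.0153/8.61×10^-8 = 4.820×10^7 Pa.

4.82e7 Pa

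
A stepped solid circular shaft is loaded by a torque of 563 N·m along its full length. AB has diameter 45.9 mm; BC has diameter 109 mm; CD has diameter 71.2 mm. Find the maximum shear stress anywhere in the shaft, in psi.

4300 psi

Under the same torque, τ_max = 16T/(πd³) is largest where d is smallest — segment AB (d = 45.9 mm).
τ_max = 16·563.0/(π·(0.0459)³) = 2.965×10^7 Pa.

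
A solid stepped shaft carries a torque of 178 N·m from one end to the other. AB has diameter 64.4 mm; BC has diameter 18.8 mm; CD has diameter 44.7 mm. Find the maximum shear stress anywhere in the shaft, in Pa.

1.36e8 Pa

Under the same torque, τ_max = 16T/(πd³) is largest where d is smallest — segment BC (d = 18.8 mm).
τ_max = 16·178.0/(π·(0.0188)³) = 1.364×10^8 Pa.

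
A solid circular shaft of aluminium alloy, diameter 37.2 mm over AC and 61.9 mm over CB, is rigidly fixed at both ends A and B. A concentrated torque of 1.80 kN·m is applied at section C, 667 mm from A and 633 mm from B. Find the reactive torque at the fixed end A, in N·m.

198 N·m

Compatibility: T_A·a/J_AC = T_B·b/J_CB with T_A + T_B = T₀.
J_AC = 1.88×10^-7 m⁴, J_CB = 1.44×10^-6 m⁴, so T_A = T₀·(J_AC/a)/((J_AC/a)+(J_CB/b)) = 198.3 N·m, T_B = 1602 N·m.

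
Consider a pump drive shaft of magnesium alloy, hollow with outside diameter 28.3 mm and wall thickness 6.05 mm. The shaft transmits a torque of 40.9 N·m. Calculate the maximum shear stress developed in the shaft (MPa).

10.3 MPa

J = π(d_o⁴ − d_i⁴)/32 = π(0.0283⁴ − 0.0162⁴)/32 = 5.621×10^-8 m⁴.
τ_max = T·r/J = 40.90 × 0.0142 / 5.621×10^-8 = 1.030×10^7 Pa.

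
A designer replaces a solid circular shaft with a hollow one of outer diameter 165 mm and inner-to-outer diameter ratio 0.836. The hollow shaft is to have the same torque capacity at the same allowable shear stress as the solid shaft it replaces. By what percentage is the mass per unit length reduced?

Equal τ_max and T ⇒ the solid shaft needs d_s³ = d_o³(1−k⁴), so d_s = 165·(1−0.836⁴)^(1/3) = 132.0 mm.
Area ratio A_h/A_s = d_o²(1−k²)/d_s² = (1−k²)/(1−k⁴)^(2/3) = 0.4708.
Mass saving = 1 − 0.4708 = 52.9 %.

52.9 %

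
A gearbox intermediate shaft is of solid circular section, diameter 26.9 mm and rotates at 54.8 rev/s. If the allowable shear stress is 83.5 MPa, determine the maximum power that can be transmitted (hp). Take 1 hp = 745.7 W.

147 hp

J = πd⁴/32 = π(0.0269)⁴/32 = 5.141×10^-8 m⁴.
T_max = τ_allow·J/r = 8.35×10^7 × 5.141×10^-8 / 0.0135 = 319.1 N·m.
ω = 2π·54.8 = 344.3 rad/s, so P_max = T_max·ω = 1.099×10^5 W.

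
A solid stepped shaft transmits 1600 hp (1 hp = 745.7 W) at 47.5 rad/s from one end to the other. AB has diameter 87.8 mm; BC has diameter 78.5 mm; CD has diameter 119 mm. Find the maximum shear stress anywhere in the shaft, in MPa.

ω = 47.5 rad/s, so T = P/ω = 1600×745.7 / 47.50 = 25120 N·m.
Under the same torque, τ_max = 16T/(πd³) is largest where d is smallest — segment BC (d = 78.5 mm).
τ_max = 16·25120/(π·(0.0785)³) = 2.645×10^8 Pa.

264 MPa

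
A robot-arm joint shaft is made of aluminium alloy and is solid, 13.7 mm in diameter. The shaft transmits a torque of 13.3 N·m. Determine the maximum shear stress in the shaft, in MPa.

26.3 MPa

J = πd⁴/32 = π(0.0137)⁴/32 = 3.458×10^-9 m⁴.
τ_max = T·r/J = 13.30 × 0.00685 / 3.458×10^-9 = 2.634×10^7 Pa.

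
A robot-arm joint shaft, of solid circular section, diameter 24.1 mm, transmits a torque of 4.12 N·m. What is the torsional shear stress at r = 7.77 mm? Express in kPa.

967 kPa

J = πd⁴/32 = π(0.0241)⁴/32 = 3.312×10^-8 m⁴.
Shear stress varies linearly with radius: τ = T·r/J = 4.120 × 0.00777 / 3.312×10^-8 = 9.666×10^5 Pa.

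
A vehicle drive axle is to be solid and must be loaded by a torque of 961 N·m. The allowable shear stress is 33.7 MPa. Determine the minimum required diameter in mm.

52.6 mm

For a solid shaft τ_max = 16T/(πd³), so d = (16T/(π τ_allow))^(1/3) = (16·961.0/(π·3.37×10^7))^(1/3) = 0.05256 m.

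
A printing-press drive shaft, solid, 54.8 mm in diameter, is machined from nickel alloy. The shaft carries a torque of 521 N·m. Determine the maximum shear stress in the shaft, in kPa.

J = πd⁴/32 = π(0.0548)⁴/32 = 8.854×10^-7 m⁴.
τ_max = T·r/J = 521.0 × 0.0274 / 8.854×10^-7 = 1.612×10^7 Pa.

16100 kPa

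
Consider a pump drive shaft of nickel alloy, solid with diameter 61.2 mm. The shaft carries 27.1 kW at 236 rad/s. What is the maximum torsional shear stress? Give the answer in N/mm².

ω = 236 rad/s, so T = P/ω = 27.1×10³ / 236.0 = 114.8 N·m.
J = πd⁴/32 = π(0.0612)⁴/32 = 1.377×10^-6 m⁴.
τ_max = T·r/J = 114.8 × 0.0306 / 1.377×10^-6 = 2.551×10^6 Pa.

2.55 N/mm²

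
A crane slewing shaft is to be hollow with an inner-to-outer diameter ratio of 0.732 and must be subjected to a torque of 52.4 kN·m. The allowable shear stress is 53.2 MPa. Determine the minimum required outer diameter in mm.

192 mm

For a hollow shaft with d_i/d_o = 0.732: τ_max = 16T/(π d_o³ (1−k⁴)), so d_o = [16T/(π τ_allow (1−k⁴))]^(1/3) = [16·52400/(π·5.32×10^7·0.7129)]^(1/3) = 0.1916 m.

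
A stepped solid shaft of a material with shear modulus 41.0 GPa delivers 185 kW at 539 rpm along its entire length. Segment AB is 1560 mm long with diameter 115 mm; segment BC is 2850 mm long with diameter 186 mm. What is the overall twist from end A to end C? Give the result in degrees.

ω = 2π·539/60 = 56.44 rad/s, so T = P/ω = 185×10³ / 56.44 = 3278 N·m.
J_AB = π(0.115)⁴/32 = 1.72×10^-5 m⁴; J_BC = π(0.186)⁴/32 = 1.18×10^-4 m⁴.
θ = (T/G)·Σ L_i/J_i = (3278/41.0×10⁹)·(1.56/1.72×10^-5 + 2.85/1.18×10^-4) = 9.202×10^-3 rad.

0.527°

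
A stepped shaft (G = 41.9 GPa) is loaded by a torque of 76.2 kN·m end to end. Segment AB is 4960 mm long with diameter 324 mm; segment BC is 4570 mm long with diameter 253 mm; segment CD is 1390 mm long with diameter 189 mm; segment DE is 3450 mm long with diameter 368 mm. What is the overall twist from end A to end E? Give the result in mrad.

J_AB = π(0.324)⁴/32 = 1.08×10^-3 m⁴; J_BC = π(0.253)⁴/32 = 4.02×10^-4 m⁴; J_CD = π(0.189)⁴/32 = 1.25×10^-4 m⁴; J_DE = π(0.368)⁴/32 = 1.80×10^-3 m⁴.
θ = (T/G)·Σ L_i/J_i = (76200/41.9×10⁹)·(4.96/1.08×10^-3 + 4.57/4.02×10^-4 + 1.39/1.25×10^-4 + 3.45/1.80×10^-3) = 0.05266 rad.

52.7 mrad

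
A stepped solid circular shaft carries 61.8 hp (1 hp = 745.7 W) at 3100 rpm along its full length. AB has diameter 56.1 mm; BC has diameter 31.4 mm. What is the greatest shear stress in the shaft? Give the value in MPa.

ω = 2π·3100/60 = 324.6 rad/s, so T = P/ω = 61.8×745.7 / 324.6 = 142.0 N·m.
Under the same torque, τ_max = 16T/(πd³) is largest where d is smallest — segment BC (d = 31.4 mm).
τ_max = 16·142.0/(π·(0.0314)³) = 2.335×10^7 Pa.

23.4 MPa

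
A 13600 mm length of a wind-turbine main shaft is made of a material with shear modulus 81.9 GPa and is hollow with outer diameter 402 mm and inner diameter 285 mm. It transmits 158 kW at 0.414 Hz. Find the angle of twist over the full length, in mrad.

ω = 2π·0.414 = 2.601 rad/s, so T = P/ω = 158×10³ / 2.601 = 60740 N·m.
J = π(d_o⁴ − d_i⁴)/32 = π(0.402⁴ − 0.285⁴)/32 = 1.916×10^-3 m⁴.
θ = T·L/(G·J) = 60740 × 13.6 / (81.9×10⁹ × 1.916×10^-3) = 5.264×10^-3 rad.

5.26 mrad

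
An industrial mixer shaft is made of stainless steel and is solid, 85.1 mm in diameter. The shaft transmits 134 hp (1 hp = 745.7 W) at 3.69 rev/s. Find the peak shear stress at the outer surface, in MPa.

ω = 2π·3.69 = 23.18 rad/s, so T = P/ω = 134×745.7 / 23.18 = 4310 N·m.
J = πd⁴/32 = π(0.0851)⁴/32 = 5.149×10^-6 m⁴.
τ_max = T·r/J = 4310 × 0.0425 / 5.149×10^-6 = 3.562×10^7 Pa.

35.6 MPa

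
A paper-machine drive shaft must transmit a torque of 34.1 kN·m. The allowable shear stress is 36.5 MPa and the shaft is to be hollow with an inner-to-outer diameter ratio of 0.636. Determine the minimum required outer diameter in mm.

For a hollow shaft with d_i/d_o = 0.636: τ_max = 16T/(π d_o³ (1−k⁴)), so d_o = [16T/(π τ_allow (1−k⁴))]^(1/3) = [16·34100/(π·3.65×10^7·0.8364)]^(1/3) = 0.1785 m.

179 mm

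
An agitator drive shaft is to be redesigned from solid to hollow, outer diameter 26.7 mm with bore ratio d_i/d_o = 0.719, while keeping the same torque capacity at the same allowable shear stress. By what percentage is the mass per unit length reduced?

Equal τ_max and T ⇒ the solid shaft needs d_s³ = d_o³(1−k⁴), so d_s = 26.7·(1−0.719⁴)^(1/3) = 24.07 mm.
Area ratio A_h/A_s = d_o²(1−k²)/d_s² = (1−k²)/(1−k⁴)^(2/3) = 0.5943.
Mass saving = 1 − 0.5943 = 40.6 %.

40.6 %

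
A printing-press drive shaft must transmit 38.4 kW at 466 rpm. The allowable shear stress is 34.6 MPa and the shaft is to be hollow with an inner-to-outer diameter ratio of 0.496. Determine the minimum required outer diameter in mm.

ω = 2π·466/60 = 48.80 rad/s, so T = P/ω = 38.4×10³ / 48.80 = 786.9 N·m.
For a hollow shaft with d_i/d_o = 0.496: τ_max = 16T/(π d_o³ (1−k⁴)), so d_o = [16T/(π τ_allow (1−k⁴))]^(1/3) = [16·786.9/(π·3.46×10^7·0.9395)]^(1/3) = 0.04977 m.

49.8 mm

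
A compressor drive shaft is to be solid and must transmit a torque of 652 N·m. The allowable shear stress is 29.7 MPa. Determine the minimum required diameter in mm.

48.2 mm

For a solid shaft τ_max = 16T/(πd³), so d = (16T/(π τ_allow))^(1/3) = (16·652.0/(π·2.97×10^7))^(1/3) = 0.04817 m.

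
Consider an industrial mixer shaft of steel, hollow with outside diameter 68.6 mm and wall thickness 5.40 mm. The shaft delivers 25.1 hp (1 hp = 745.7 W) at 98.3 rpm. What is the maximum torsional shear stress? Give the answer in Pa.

ω = 2π·98.3/60 = 10.29 rad/s, so T = P/ω = 25.1×745.7 / 10.29 = 1818 N·m.
J = π(d_o⁴ − d_i⁴)/32 = π(0.0686⁴ − 0.0578⁴)/32 = 1.078×10^-6 m⁴.
τ_max = T·r/J = 1818 × 0.0343 / 1.078×10^-6 = 5.783×10^7 Pa.

5.78e7 Pa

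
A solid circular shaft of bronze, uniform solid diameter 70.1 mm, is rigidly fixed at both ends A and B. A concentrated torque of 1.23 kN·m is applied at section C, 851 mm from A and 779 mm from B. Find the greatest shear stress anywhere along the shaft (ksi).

With uniform GJ and both ends fixed, compatibility θ_AC = θ_CB gives T_A·a = T_B·b, together with T_A + T_B = T₀.
T_A = T₀·b/(a+b) = 1230·779/1630 = 587.8 N·m; T_B = 642.2 N·m.
τ in each portion: τ_AC = 8.69×10^6 Pa, τ_CB = 9.49×10^6 Pa; maximum is in CB.
τ_max = T_CB·r/J = 642.2·0.0350/2.37×10^-6 = 9.494×10^6 Pa.

1.38 ksi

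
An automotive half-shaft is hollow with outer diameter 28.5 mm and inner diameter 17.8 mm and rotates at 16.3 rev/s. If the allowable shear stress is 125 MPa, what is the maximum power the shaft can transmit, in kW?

49.3 kW

J = π(d_o⁴ − d_i⁴)/32 = π(0.0285⁴ − 0.0178⁴)/32 = 5.492×10^-8 m⁴.
T_max = τ_allow·J/r = 1.25×10^8 × 5.492×10^-8 / 0.0143 = 481.7 N·m.
ω = 2π·16.3 = 102.4 rad/s, so P_max = T_max·ω = 4.934×10^4 W.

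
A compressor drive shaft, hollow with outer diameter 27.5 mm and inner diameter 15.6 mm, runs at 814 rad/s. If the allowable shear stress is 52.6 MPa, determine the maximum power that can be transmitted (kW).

157 kW

J = π(d_o⁴ − d_i⁴)/32 = π(0.0275⁴ − 0.0156⁴)/32 = 5.033×10^-8 m⁴.
T_max = τ_allow·J/r = 5.26×10^7 × 5.033×10^-8 / 0.0138 = 192.5 N·m.
ω = 814 rad/s, so P_max = T_max·ω = 1.567×10^5 W.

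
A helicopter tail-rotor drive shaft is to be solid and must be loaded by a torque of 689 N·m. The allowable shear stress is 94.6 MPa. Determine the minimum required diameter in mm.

33.4 mm

For a solid shaft τ_max = 16T/(πd³), so d = (16T/(π τ_allow))^(1/3) = (16·689.0/(π·9.46×10^7))^(1/3) = 0.03335 m.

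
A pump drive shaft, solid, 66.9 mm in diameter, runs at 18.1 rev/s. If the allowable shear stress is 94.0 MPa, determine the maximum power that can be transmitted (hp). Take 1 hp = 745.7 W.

J = πd⁴/32 = π(0.0669)⁴/32 = 1.967×10^-6 m⁴.
T_max = τ_allow·J/r = 9.40×10^7 × 1.967×10^-6 / 0.0335 = 5526 N·m.
ω = 2π·18.1 = 113.7 rad/s, so P_max = T_max·ω = 6.285×10^5 W.

843 hp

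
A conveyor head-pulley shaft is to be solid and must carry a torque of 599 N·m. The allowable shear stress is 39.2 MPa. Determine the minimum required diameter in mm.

For a solid shaft τ_max = 16T/(πd³), so d = (16T/(π τ_allow))^(1/3) = (16·599.0/(π·3.92×10^7))^(1/3) = 0.04269 m.

42.7 mm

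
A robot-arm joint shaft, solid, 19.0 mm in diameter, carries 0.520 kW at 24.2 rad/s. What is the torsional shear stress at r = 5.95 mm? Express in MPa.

9.99 MPa

ω = 24.2 rad/s, so T = P/ω = 0.520×10³ / 24.20 = 21.49 N·m.
J = πd⁴/32 = π(0.0190)⁴/32 = 1.279×10^-8 m⁴.
Shear stress varies linearly with radius: τ = T·r/J = 21.49 × 0.00595 / 1.279×10^-8 = 9.993×10^6 Pa.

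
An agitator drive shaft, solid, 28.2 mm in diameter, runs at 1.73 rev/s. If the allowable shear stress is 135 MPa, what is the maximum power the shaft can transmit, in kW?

6.46 kW

J = πd⁴/32 = π(0.0282)⁴/32 = 6.209×10^-8 m⁴.
T_max = τ_allow·J/r = 1.35×10^8 × 6.209×10^-8 / 0.0141 = 594.4 N·m.
ω = 2π·1.73 = 10.87 rad/s, so P_max = T_max·ω = 6462 W.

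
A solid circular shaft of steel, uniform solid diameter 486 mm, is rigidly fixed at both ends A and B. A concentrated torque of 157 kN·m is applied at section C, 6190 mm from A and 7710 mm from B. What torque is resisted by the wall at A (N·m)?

With uniform GJ and both ends fixed, compatibility θ_AC = θ_CB gives T_A·a = T_B·b, together with T_A + T_B = T₀.
T_A = T₀·b/(a+b) = 157000·7710/13900 = 87080 N·m; T_B = 69920 N·m.

87100 N·m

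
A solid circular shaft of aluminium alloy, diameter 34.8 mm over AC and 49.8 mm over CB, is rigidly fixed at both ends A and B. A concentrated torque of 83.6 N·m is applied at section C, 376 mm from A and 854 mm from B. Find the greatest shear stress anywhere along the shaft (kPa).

Compatibility: T_A·a/J_AC = T_B·b/J_CB with T_A + T_B = T₀.
J_AC = 1.44×10^-7 m⁴, J_CB = 6.04×10^-7 m⁴, so T_A = T₀·(J_AC/a)/((J_AC/a)+(J_CB/b)) = 29.37 N·m, T_B = 54.23 N·m.
τ in each portion: τ_AC = 3.55×10^6 Pa, τ_CB = 2.24×10^6 Pa; maximum is in AC.
τ_max = T_AC·r/J = 29.37·0.0174/1.44×10^-7 = 3.549×10^6 Pa.

3550 kPa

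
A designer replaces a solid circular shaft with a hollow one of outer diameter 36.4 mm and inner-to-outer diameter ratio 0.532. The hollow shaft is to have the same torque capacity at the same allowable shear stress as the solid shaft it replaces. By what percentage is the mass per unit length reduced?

24.2 %

Equal τ_max and T ⇒ the solid shaft needs d_s³ = d_o³(1−k⁴), so d_s = 36.4·(1−0.532⁴)^(1/3) = 35.40 mm.
Area ratio A_h/A_s = d_o²(1−k²)/d_s² = (1−k²)/(1−k⁴)^(2/3) = 0.7580.
Mass saving = 1 − 0.7580 = 24.2 %.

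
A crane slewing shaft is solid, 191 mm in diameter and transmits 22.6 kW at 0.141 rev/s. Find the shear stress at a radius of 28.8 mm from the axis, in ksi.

ω = 2π·0.141 = 0.8859 rad/s, so T = P/ω = 22.6×10³ / 0.8859 = 25510 N·m.
J = πd⁴/32 = π(0.191)⁴/32 = 1.307×10^-4 m⁴.
Shear stress varies linearly with radius: τ = T·r/J = 25510 × 0.0288 / 1.307×10^-4 = 5.623×10^6 Pa.

0.816 ksi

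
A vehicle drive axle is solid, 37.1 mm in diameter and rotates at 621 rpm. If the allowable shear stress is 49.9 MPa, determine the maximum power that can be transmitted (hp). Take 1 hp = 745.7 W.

43.6 hp

J = πd⁴/32 = π(0.0371)⁴/32 = 1.860×10^-7 m⁴.
T_max = τ_allow·J/r = 4.99×10^7 × 1.860×10^-7 / 0.0186 = 500.3 N·m.
ω = 2π·621/60 = 65.03 rad/s, so P_max = T_max·ω = 3.254×10^4 W.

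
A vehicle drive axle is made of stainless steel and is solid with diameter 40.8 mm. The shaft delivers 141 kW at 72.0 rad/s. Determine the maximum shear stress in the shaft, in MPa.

147 MPa

ω = 72.0 rad/s, so T = P/ω = 141×10³ / 72.00 = 1958 N·m.
J = πd⁴/32 = π(0.0408)⁴/32 = 2.720×10^-7 m⁴.
τ_max = T·r/J = 1958 × 0.0204 / 2.720×10^-7 = 1.469×10^8 Pa.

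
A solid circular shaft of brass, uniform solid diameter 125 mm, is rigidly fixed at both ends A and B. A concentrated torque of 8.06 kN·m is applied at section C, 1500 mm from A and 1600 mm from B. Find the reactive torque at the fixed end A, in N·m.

With uniform GJ and both ends fixed, compatibility θ_AC = θ_CB gives T_A·a = T_B·b, together with T_A + T_B = T₀.
T_A = T₀·b/(a+b) = 8060·1600/3100 = 4160 N·m; T_B = 3900 N·m.

4160 N·m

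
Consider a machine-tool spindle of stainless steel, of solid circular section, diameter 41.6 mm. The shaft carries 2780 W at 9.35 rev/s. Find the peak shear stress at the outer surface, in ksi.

0.486 ksi

ω = 2π·9.35 = 58.75 rad/s, so T = P/ω = 2780 / 58.75 = 47.32 N·m.
J = πd⁴/32 = π(0.0416)⁴/32 = 2.940×10^-7 m⁴.
τ_max = T·r/J = 47.32 × 0.0208 / 2.940×10^-7 = 3.348×10^6 Pa.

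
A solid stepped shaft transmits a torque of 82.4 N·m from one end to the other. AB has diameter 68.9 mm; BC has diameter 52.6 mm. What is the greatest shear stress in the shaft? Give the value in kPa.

Under the same torque, τ_max = 16T/(πd³) is largest where d is smallest — segment BC (d = 52.6 mm).
τ_max = 16·82.40/(π·(0.0526)³) = 2.884×10^6 Pa.

2880 kPa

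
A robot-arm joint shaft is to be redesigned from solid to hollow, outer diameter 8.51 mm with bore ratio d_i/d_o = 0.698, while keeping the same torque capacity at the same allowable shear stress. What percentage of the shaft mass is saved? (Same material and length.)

38.6 %

Equal τ_max and T ⇒ the solid shaft needs d_s³ = d_o³(1−k⁴), so d_s = 8.51·(1−0.698⁴)^(1/3) = 7.775 mm.
Area ratio A_h/A_s = d_o²(1−k²)/d_s² = (1−k²)/(1−k⁴)^(2/3) = 0.6143.
Mass saving = 1 − 0.6143 = 38.6 %.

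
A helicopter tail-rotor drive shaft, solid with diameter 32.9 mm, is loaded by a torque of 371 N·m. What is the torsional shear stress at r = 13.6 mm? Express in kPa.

43900 kPa

J = πd⁴/32 = π(0.0329)⁴/32 = 1.150×10^-7 m⁴.
Shear stress varies linearly with radius: τ = T·r/J = 371.0 × 0.0136 / 1.150×10^-7 = 4.387×10^7 Pa.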